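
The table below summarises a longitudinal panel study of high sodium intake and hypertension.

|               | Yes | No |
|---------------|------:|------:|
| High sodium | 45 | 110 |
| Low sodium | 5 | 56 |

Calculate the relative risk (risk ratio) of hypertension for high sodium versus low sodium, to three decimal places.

3.542

Cells: a = 45, b = 110, c = 5, d = 56.
Risk in exposed = 45/155 = 0.29032; risk in unexposed = 5/61 = 0.08197.
RR = 0.29032 / 0.08197 = 3.54194
The risk among the exposed is 3.54 times that among the unexposed.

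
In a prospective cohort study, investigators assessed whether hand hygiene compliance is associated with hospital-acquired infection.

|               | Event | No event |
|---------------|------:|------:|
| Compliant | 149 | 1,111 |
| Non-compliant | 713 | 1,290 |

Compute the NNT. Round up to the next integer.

Risk in treated group = 149/1260 = 0.11825; risk in control = 713/2003 = 0.35597.
Absolute risk reduction = 0.35597 − 0.11825 = 0.23771
NNT = 1 / ARR = 1 / 0.23771 = 4.207 → round up → 5

5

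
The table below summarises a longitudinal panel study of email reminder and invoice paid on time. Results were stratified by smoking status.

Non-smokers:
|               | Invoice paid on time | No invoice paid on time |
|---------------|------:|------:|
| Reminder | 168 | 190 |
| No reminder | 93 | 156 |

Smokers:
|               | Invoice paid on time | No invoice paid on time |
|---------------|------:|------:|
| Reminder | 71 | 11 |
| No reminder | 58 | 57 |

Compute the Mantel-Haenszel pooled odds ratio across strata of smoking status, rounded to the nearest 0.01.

OR_MH = Σ(aᵢdᵢ/nᵢ) / Σ(bᵢcᵢ/nᵢ), where nᵢ is the stratum total.
Stratum 1 (Non-smokers): n = 607; a·d/n = 168·156/607 = 43.1763; b·c/n = 190·93/607 = 29.1104
Stratum 2 (Smokers): n = 197; a·d/n = 71·57/197 = 20.5431; b·c/n = 11·58/197 = 3.2386
OR_MH = (43.1763 + 20.5431) / (29.1104 + 3.2386) = 63.7194 / 32.3490 = 1.96975

1.97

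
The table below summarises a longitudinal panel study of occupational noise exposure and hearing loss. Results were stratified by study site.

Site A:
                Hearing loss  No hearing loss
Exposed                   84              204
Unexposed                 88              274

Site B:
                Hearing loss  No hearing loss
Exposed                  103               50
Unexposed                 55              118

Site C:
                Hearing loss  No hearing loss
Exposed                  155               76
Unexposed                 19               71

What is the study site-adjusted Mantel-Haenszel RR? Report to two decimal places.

1.85

RR_MH = Σ(aᵢ·n₀ᵢ/nᵢ) / Σ(cᵢ·n₁ᵢ/nᵢ), with n₁ᵢ = aᵢ+bᵢ (exposed), n₀ᵢ = cᵢ+dᵢ (unexposed), nᵢ = n₁ᵢ+n₀ᵢ.
Stratum 1 (Site A): n₁ = 288, n₀ = 362, n = 650; a·n₀/n = 84·362/650 = 46.7815; c·n₁/n = 88·288/650 = 38.9908
Stratum 2 (Site B): n₁ = 153, n₀ = 173, n = 326; a·n₀/n = 103·173/326 = 54.6595; c·n₁/n = 55·153/326 = 25.8129
Stratum 3 (Site C): n₁ = 231, n₀ = 90, n = 321; a·n₀/n = 155·90/321 = 43.4579; c·n₁/n = 19·231/321 = 13.6729
RR_MH = (46.7815 + 54.6595 + 43.4579) / (38.9908 + 25.8129 + 13.6729) = 144.8990 / 78.4765 = 1.84640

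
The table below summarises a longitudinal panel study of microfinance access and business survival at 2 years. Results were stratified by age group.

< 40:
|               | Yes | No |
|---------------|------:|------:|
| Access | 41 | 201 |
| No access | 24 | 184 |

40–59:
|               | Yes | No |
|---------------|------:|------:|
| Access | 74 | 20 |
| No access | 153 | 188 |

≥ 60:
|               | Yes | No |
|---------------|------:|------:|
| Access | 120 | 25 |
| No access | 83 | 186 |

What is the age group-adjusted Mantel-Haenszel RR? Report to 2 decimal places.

RR_MH = Σ(aᵢ·n₀ᵢ/nᵢ) / Σ(cᵢ·n₁ᵢ/nᵢ), with n₁ᵢ = aᵢ+bᵢ (exposed), n₀ᵢ = cᵢ+dᵢ (unexposed), nᵢ = n₁ᵢ+n₀ᵢ.
Stratum 1 (< 40): n₁ = 242, n₀ = 208, n = 450; a·n₀/n = 41·208/450 = 18.9511; c·n₁/n = 24·242/450 = 12.9067
Stratum 2 (40–59): n₁ = 94, n₀ = 341, n = 435; a·n₀/n = 74·341/435 = 58.0092; c·n₁/n = 153·94/435 = 33.0621
Stratum 3 (≥ 60): n₁ = 145, n₀ = 269, n = 414; a·n₀/n = 120·269/414 = 77.9710; c·n₁/n = 83·145/414 = 29.0700
RR_MH = (18.9511 + 58.0092 + 77.9710) / (12.9067 + 33.0621 + 29.0700) = 154.9313 / 75.0388 = 2.06468

2.06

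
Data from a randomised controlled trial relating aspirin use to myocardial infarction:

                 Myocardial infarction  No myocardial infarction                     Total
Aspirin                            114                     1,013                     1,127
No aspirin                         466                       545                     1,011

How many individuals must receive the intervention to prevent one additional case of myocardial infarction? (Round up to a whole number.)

3

Risk in treated group = 114/1127 = 0.10115; risk in control = 466/1011 = 0.46093.
Absolute risk reduction = 0.46093 − 0.10115 = 0.35978
NNT = 1 / ARR = 1 / 0.35978 = 2.780 → round up → 3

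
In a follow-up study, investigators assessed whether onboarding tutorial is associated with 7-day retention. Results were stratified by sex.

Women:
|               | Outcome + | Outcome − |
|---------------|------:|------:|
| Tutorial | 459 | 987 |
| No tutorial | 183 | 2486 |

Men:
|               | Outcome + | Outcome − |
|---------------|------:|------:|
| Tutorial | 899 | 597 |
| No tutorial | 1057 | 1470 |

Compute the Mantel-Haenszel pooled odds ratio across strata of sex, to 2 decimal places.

3.02

OR_MH = Σ(aᵢdᵢ/nᵢ) / Σ(bᵢcᵢ/nᵢ), where nᵢ is the stratum total.
Stratum 1 (Women): n = 4115; a·d/n = 459·2486/4115 = 277.2962; b·c/n = 987·183/4115 = 43.8933
Stratum 2 (Men): n = 4023; a·d/n = 899·1470/4023 = 328.4937; b·c/n = 597·1057/4023 = 156.8553
OR_MH = (277.2962 + 328.4937) / (43.8933 + 156.8553) = 605.7899 / 200.7486 = 3.01765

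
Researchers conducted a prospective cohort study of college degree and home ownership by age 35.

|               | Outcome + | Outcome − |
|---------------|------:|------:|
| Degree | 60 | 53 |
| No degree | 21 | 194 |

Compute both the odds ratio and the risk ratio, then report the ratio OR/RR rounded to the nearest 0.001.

Cells: a = 60, b = 53, c = 21, d = 194.
OR = (60·194)/(53·21) = 11640/1113 = 10.45822
Risk in exposed = 60/113 = 0.53097; risk in unexposed = 21/215 = 0.09767; RR = 5.43616
OR/RR = 10.45822 / 5.43616 = 1.92383
The outcome is not rare, so the OR lies further from 1 than the RR.

1.924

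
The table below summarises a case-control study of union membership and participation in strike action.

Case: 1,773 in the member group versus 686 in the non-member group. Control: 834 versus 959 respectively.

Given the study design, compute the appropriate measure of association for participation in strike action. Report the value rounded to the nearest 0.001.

2.972

From the description: a = 1773, b = 834, c = 686, d = 959.
This is a case-control study: participants were sampled on outcome status, so risks in the source population cannot be estimated directly — relative risk is not valid here. The odds ratio is the appropriate measure.
OR = (a·d)/(b·c) = (1773 × 959) / (834 × 686) = 1700307 / 572124 = 2.97192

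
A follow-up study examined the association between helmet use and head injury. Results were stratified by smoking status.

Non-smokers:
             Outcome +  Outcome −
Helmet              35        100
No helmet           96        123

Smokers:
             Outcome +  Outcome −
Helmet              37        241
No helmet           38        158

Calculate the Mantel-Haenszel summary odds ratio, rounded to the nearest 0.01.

OR_MH = Σ(aᵢdᵢ/nᵢ) / Σ(bᵢcᵢ/nᵢ), where nᵢ is the stratum total.
Stratum 1 (Non-smokers): n = 354; a·d/n = 35·123/354 = 12.1610; b·c/n = 100·96/354 = 27.1186
Stratum 2 (Smokers): n = 474; a·d/n = 37·158/474 = 12.3333; b·c/n = 241·38/474 = 19.3207
OR_MH = (12.1610 + 12.3333) / (27.1186 + 19.3207) = 24.4944 / 46.4393 = 0.52745

0.53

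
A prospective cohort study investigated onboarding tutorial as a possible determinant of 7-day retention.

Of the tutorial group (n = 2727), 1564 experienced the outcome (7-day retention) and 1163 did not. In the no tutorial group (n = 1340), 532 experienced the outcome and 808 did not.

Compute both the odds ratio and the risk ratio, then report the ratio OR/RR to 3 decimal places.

1.414

From the description: a = 1564, b = 1163, c = 532, d = 808.
OR = (1564·808)/(1163·532) = 1263712/618716 = 2.04248
Risk in exposed = 1564/2727 = 0.57352; risk in unexposed = 532/1340 = 0.39701; RR = 1.44459
OR/RR = 2.04248 / 1.44459 = 1.41388
The outcome is not rare, so the OR lies further from 1 than the RR.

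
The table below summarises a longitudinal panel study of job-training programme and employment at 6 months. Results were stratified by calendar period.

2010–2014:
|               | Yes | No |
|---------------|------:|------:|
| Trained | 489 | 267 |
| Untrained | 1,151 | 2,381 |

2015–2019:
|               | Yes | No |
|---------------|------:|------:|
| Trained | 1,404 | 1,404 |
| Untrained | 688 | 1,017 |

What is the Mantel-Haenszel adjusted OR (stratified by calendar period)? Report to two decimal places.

OR_MH = Σ(aᵢdᵢ/nᵢ) / Σ(bᵢcᵢ/nᵢ), where nᵢ is the stratum total.
Stratum 1 (2010–2014): n = 4288; a·d/n = 489·2381/4288 = 271.5273; b·c/n = 267·1151/4288 = 71.6691
Stratum 2 (2015–2019): n = 4513; a·d/n = 1404·1017/4513 = 316.3900; b·c/n = 1404·688/4513 = 214.0377
OR_MH = (271.5273 + 316.3900) / (71.6691 + 214.0377) = 587.9173 / 285.7067 = 2.05776

2.06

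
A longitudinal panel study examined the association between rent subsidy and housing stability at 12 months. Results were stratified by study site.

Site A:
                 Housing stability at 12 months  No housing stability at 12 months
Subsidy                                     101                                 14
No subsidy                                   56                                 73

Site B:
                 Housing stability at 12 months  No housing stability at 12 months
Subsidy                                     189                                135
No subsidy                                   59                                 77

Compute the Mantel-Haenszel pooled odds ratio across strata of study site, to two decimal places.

OR_MH = Σ(aᵢdᵢ/nᵢ) / Σ(bᵢcᵢ/nᵢ), where nᵢ is the stratum total.
Stratum 1 (Site A): n = 244; a·d/n = 101·73/244 = 30.2172; b·c/n = 14·56/244 = 3.2131
Stratum 2 (Site B): n = 460; a·d/n = 189·77/460 = 31.6370; b·c/n = 135·59/460 = 17.3152
OR_MH = (30.2172 + 31.6370) / (3.2131 + 17.3152) = 61.8542 / 20.5283 = 3.01311

3.01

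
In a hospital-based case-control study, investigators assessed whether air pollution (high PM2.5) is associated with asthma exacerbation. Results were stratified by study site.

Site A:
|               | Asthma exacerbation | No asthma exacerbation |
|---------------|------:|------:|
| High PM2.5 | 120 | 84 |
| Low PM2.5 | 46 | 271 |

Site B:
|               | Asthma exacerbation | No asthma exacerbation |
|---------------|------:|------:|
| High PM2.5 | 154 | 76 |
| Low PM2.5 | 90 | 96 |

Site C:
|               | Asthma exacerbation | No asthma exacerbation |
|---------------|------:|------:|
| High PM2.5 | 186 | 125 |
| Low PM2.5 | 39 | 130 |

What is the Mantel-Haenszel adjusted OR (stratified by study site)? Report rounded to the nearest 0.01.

OR_MH = Σ(aᵢdᵢ/nᵢ) / Σ(bᵢcᵢ/nᵢ), where nᵢ is the stratum total.
Stratum 1 (Site A): n = 521; a·d/n = 120·271/521 = 62.4184; b·c/n = 84·46/521 = 7.4165
Stratum 2 (Site B): n = 416; a·d/n = 154·96/416 = 35.5385; b·c/n = 76·90/416 = 16.4423
Stratum 3 (Site C): n = 480; a·d/n = 186·130/480 = 50.3750; b·c/n = 125·39/480 = 10.1562
OR_MH = (62.4184 + 35.5385 + 50.3750) / (7.4165 + 16.4423 + 10.1562) = 148.3319 / 34.0151 = 4.36077

4.36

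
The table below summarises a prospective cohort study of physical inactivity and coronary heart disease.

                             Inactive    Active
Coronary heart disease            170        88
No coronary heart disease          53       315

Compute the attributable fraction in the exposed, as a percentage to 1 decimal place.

71.4

Reading the table with exposure as columns: a = 170 (Inactive, case), b = 53 (Inactive, non-case), c = 88 (Active, case), d = 315.
Risk in exposed = 170/223 = 0.76233; risk in unexposed = 88/403 = 0.21836.
RR = 0.76233/0.21836 = 3.49113
AR% = (RR − 1)/RR × 100 = (3.49113 − 1)/3.49113 × 100 = 71.3560%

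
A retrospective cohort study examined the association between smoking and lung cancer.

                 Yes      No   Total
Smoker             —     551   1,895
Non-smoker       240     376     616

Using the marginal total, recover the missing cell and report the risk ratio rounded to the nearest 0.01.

The missing cell is in the exposed row: 1895 − 551 = 1344.
So a = 1344, b = 551, c = 240, d = 376.
RR = [a/(a+b)] / [c/(c+d)] = (1344/1895) / (240/616) = 0.70923/0.38961 = 1.82037

1.82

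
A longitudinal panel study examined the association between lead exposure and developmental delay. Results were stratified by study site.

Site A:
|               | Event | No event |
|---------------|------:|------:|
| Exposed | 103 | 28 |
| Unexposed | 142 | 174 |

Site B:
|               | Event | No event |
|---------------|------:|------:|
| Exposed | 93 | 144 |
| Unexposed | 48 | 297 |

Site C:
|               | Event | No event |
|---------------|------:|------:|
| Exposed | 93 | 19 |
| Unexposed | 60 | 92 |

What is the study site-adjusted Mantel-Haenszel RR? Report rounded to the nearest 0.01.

2.10

RR_MH = Σ(aᵢ·n₀ᵢ/nᵢ) / Σ(cᵢ·n₁ᵢ/nᵢ), with n₁ᵢ = aᵢ+bᵢ (exposed), n₀ᵢ = cᵢ+dᵢ (unexposed), nᵢ = n₁ᵢ+n₀ᵢ.
Stratum 1 (Site A): n₁ = 131, n₀ = 316, n = 447; a·n₀/n = 103·316/447 = 72.8143; c·n₁/n = 142·131/447 = 41.6152
Stratum 2 (Site B): n₁ = 237, n₀ = 345, n = 582; a·n₀/n = 93·345/582 = 55.1289; c·n₁/n = 48·237/582 = 19.5464
Stratum 3 (Site C): n₁ = 112, n₀ = 152, n = 264; a·n₀/n = 93·152/264 = 53.5455; c·n₁/n = 60·112/264 = 25.4545
RR_MH = (72.8143 + 55.1289 + 53.5455) / (41.6152 + 19.5464 + 25.4545) = 181.4886 / 86.6161 = 2.09532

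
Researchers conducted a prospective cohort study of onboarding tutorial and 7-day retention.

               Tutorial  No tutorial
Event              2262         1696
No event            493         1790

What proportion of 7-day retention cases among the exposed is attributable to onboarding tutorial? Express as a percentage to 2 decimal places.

40.74

Reading the table with exposure as columns: a = 2262 (Tutorial, case), b = 493 (Tutorial, non-case), c = 1696 (No tutorial, case), d = 1790.
Risk in exposed = 2262/2755 = 0.82105; risk in unexposed = 1696/3486 = 0.48652.
RR = 0.82105/0.48652 = 1.68761
AR% = (RR − 1)/RR × 100 = (1.68761 − 1)/1.68761 × 100 = 40.7447%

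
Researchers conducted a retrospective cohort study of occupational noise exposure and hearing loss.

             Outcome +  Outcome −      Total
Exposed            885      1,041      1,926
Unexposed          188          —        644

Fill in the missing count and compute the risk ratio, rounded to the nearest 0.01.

The missing cell is in the unexposed row: 644 − 188 = 456.
So a = 885, b = 1041, c = 188, d = 456.
RR = [a/(a+b)] / [c/(c+d)] = (885/1926) / (188/644) = 0.45950/0.29193 = 1.57404

1.57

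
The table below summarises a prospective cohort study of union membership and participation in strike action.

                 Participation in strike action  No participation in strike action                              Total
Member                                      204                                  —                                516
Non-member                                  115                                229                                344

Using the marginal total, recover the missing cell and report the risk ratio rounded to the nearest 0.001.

1.183

The missing cell is in the exposed row: 516 − 204 = 312.
So a = 204, b = 312, c = 115, d = 229.
RR = [a/(a+b)] / [c/(c+d)] = (204/516) / (115/344) = 0.39535/0.33430 = 1.18261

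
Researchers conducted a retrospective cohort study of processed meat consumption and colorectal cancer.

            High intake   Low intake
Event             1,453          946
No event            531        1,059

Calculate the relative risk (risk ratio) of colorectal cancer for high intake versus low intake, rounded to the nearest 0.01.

Reading the table with exposure as columns: a = 1453 (High intake, case), b = 531 (High intake, non-case), c = 946 (Low intake, case), d = 1059.
Risk in exposed = 1453/1984 = 0.73236; risk in unexposed = 946/2005 = 0.47182.
RR = 0.73236 / 0.47182 = 1.55220
The risk among the exposed is 1.55 times that among the unexposed.

1.55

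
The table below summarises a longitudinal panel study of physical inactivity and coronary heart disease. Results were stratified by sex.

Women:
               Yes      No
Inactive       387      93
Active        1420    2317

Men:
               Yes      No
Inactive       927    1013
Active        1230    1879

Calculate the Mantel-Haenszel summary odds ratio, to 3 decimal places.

OR_MH = Σ(aᵢdᵢ/nᵢ) / Σ(bᵢcᵢ/nᵢ), where nᵢ is the stratum total.
Stratum 1 (Women): n = 4217; a·d/n = 387·2317/4217 = 212.6343; b·c/n = 93·1420/4217 = 31.3161
Stratum 2 (Men): n = 5049; a·d/n = 927·1879/5049 = 344.9857; b·c/n = 1013·1230/5049 = 246.7796
OR_MH = (212.6343 + 344.9857) / (31.3161 + 246.7796) = 557.6201 / 278.0957 = 2.00514

2.005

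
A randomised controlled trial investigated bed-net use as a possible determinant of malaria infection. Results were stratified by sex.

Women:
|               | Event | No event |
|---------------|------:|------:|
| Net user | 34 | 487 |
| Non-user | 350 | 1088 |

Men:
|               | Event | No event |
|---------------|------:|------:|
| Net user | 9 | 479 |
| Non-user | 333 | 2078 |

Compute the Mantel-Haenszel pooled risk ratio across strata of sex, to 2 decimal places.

RR_MH = Σ(aᵢ·n₀ᵢ/nᵢ) / Σ(cᵢ·n₁ᵢ/nᵢ), with n₁ᵢ = aᵢ+bᵢ (exposed), n₀ᵢ = cᵢ+dᵢ (unexposed), nᵢ = n₁ᵢ+n₀ᵢ.
Stratum 1 (Women): n₁ = 521, n₀ = 1438, n = 1959; a·n₀/n = 34·1438/1959 = 24.9576; c·n₁/n = 350·521/1959 = 93.0832
Stratum 2 (Men): n₁ = 488, n₀ = 2411, n = 2899; a·n₀/n = 9·2411/2899 = 7.4850; c·n₁/n = 333·488/2899 = 56.0552
RR_MH = (24.9576 + 7.4850) / (93.0832 + 56.0552) = 32.4426 / 149.1384 = 0.21753

0.22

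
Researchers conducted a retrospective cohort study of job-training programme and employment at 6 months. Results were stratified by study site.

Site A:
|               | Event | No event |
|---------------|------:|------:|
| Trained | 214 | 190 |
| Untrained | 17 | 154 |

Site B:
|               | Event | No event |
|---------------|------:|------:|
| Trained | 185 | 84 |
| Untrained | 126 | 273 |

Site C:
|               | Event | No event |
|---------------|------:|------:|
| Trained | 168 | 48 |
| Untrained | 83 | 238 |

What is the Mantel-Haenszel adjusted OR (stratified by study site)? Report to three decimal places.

7.181

OR_MH = Σ(aᵢdᵢ/nᵢ) / Σ(bᵢcᵢ/nᵢ), where nᵢ is the stratum total.
Stratum 1 (Site A): n = 575; a·d/n = 214·154/575 = 57.3148; b·c/n = 190·17/575 = 5.6174
Stratum 2 (Site B): n = 668; a·d/n = 185·273/668 = 75.6063; b·c/n = 84·126/668 = 15.8443
Stratum 3 (Site C): n = 537; a·d/n = 168·238/537 = 74.4581; b·c/n = 48·83/537 = 7.4190
OR_MH = (57.3148 + 75.6063 + 74.4581) / (5.6174 + 15.8443 + 7.4190) = 207.3792 / 28.8807 = 7.18055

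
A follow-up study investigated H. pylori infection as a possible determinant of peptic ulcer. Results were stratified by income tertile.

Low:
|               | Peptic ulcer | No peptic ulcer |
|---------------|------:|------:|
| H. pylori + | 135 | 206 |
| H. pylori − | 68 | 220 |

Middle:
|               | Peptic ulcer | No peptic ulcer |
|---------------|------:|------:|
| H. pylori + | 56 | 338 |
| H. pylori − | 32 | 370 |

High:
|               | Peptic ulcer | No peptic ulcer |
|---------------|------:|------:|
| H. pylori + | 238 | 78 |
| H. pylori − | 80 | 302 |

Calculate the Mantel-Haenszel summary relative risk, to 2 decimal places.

2.48

RR_MH = Σ(aᵢ·n₀ᵢ/nᵢ) / Σ(cᵢ·n₁ᵢ/nᵢ), with n₁ᵢ = aᵢ+bᵢ (exposed), n₀ᵢ = cᵢ+dᵢ (unexposed), nᵢ = n₁ᵢ+n₀ᵢ.
Stratum 1 (Low): n₁ = 341, n₀ = 288, n = 629; a·n₀/n = 135·288/629 = 61.8124; c·n₁/n = 68·341/629 = 36.8649
Stratum 2 (Middle): n₁ = 394, n₀ = 402, n = 796; a·n₀/n = 56·402/796 = 28.2814; c·n₁/n = 32·394/796 = 15.8392
Stratum 3 (High): n₁ = 316, n₀ = 382, n = 698; a·n₀/n = 238·382/698 = 130.2521; c·n₁/n = 80·316/698 = 36.2178
RR_MH = (61.8124 + 28.2814 + 130.2521) / (36.8649 + 15.8392 + 36.2178) = 220.3460 / 88.9218 = 2.47797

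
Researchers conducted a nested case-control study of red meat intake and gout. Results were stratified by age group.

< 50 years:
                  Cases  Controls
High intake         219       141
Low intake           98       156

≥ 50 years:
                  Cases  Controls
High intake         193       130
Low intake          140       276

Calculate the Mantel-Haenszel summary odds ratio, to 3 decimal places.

OR_MH = Σ(aᵢdᵢ/nᵢ) / Σ(bᵢcᵢ/nᵢ), where nᵢ is the stratum total.
Stratum 1 (< 50 years): n = 614; a·d/n = 219·156/614 = 55.6417; b·c/n = 141·98/614 = 22.5049
Stratum 2 (≥ 50 years): n = 739; a·d/n = 193·276/739 = 72.0812; b·c/n = 130·140/739 = 24.6279
OR_MH = (55.6417 + 72.0812) / (22.5049 + 24.6279) = 127.7229 / 47.1328 = 2.70985

2.710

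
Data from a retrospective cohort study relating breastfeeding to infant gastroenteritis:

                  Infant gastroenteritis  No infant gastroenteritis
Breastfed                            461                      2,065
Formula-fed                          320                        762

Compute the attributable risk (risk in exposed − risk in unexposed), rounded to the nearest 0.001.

Cells: a = 461, b = 2065, c = 320, d = 762.
Risk in exposed = 461/2526 = 0.182502; risk in unexposed = 320/1082 = 0.295749.
Risk difference = 0.182502 − 0.295749 = -0.113247

-0.113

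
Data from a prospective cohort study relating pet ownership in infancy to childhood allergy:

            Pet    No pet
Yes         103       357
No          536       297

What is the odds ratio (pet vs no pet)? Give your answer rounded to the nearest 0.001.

Reading the table with exposure as columns: a = 103 (Pet, case), b = 536 (Pet, non-case), c = 357 (No pet, case), d = 297.
OR = (a·d)/(b·c) = (103 × 297) / (536 × 357) = 30591 / 191352 = 0.15987
Exposure is associated with lower odds of childhood allergy (OR = 0.16 < 1).

0.160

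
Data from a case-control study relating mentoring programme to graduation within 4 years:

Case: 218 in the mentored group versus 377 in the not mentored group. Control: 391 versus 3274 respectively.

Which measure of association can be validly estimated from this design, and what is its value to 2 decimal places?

4.84

From the description: a = 218, b = 391, c = 377, d = 3274.
This is a case-control study: participants were sampled on outcome status, so risks in the source population cannot be estimated directly — relative risk is not valid here. The odds ratio is the appropriate measure.
OR = (a·d)/(b·c) = (218 × 3274) / (391 × 377) = 713732 / 147407 = 4.84191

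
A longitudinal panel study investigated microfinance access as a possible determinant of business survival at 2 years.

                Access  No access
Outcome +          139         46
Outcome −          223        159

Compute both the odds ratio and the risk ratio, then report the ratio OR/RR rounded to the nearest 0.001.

Reading the table with exposure as columns: a = 139 (Access, case), b = 223 (Access, non-case), c = 46 (No access, case), d = 159.
OR = (139·159)/(223·46) = 22101/10258 = 2.15451
Risk in exposed = 139/362 = 0.38398; risk in unexposed = 46/205 = 0.22439; RR = 1.71121
OR/RR = 2.15451 / 1.71121 = 1.25906
The outcome is not rare, so the OR lies further from 1 than the RR.

1.259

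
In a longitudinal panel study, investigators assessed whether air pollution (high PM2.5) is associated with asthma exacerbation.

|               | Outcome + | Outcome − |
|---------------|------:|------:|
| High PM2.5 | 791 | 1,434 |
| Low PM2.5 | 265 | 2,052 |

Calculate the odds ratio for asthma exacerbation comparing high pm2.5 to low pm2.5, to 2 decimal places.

4.27

Cells: a = 791, b = 1434, c = 265, d = 2052.
OR = (a·d)/(b·c) = (791 × 2052) / (1434 × 265) = 1623132 / 380010 = 4.27129
The odds of asthma exacerbation are about 4.27 times as high in the high pm2.5 group.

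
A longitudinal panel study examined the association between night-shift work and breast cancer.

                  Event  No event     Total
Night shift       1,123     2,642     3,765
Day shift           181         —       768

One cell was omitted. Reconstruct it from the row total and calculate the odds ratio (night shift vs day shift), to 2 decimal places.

The missing cell is in the unexposed row: 768 − 181 = 587.
So a = 1123, b = 2642, c = 181, d = 587.
OR = (a·d)/(b·c) = (1123 × 587) / (2642 × 181) = 659201 / 478202 = 1.37850

1.38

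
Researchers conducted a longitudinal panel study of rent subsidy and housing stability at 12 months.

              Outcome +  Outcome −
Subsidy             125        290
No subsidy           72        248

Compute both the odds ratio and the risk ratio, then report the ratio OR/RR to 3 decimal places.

Cells: a = 125, b = 290, c = 72, d = 248.
OR = (125·248)/(290·72) = 31000/20880 = 1.48467
Risk in exposed = 125/415 = 0.30120; risk in unexposed = 72/320 = 0.22500; RR = 1.33869
OR/RR = 1.48467 / 1.33869 = 1.10905
The outcome is not rare, so the OR lies further from 1 than the RR.

1.109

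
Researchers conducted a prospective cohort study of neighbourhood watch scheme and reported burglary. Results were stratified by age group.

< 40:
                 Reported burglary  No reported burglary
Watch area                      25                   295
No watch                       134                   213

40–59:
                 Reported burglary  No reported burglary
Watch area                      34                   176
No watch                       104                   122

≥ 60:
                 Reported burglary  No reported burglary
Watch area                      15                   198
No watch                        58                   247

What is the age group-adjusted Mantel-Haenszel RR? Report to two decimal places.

RR_MH = Σ(aᵢ·n₀ᵢ/nᵢ) / Σ(cᵢ·n₁ᵢ/nᵢ), with n₁ᵢ = aᵢ+bᵢ (exposed), n₀ᵢ = cᵢ+dᵢ (unexposed), nᵢ = n₁ᵢ+n₀ᵢ.
Stratum 1 (< 40): n₁ = 320, n₀ = 347, n = 667; a·n₀/n = 25·347/667 = 13.0060; c·n₁/n = 134·320/667 = 64.2879
Stratum 2 (40–59): n₁ = 210, n₀ = 226, n = 436; a·n₀/n = 34·226/436 = 17.6239; c·n₁/n = 104·210/436 = 50.0917
Stratum 3 (≥ 60): n₁ = 213, n₀ = 305, n = 518; a·n₀/n = 15·305/518 = 8.8320; c·n₁/n = 58·213/518 = 23.8494
RR_MH = (13.0060 + 17.6239 + 8.8320) / (64.2879 + 50.0917 + 23.8494) = 39.4619 / 138.2290 = 0.28548

0.29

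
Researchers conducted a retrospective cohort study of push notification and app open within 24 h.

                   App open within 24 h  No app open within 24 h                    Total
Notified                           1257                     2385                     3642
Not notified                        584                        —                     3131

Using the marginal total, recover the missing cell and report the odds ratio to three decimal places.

The missing cell is in the unexposed row: 3131 − 584 = 2547.
So a = 1257, b = 2385, c = 584, d = 2547.
OR = (a·d)/(b·c) = (1257 × 2547) / (2385 × 584) = 3201579 / 1392840 = 2.29860

2.299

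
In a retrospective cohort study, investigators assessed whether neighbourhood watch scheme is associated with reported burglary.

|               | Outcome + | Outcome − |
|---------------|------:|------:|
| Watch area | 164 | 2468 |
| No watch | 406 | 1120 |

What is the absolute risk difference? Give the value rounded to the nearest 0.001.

-0.204

Cells: a = 164, b = 2468, c = 406, d = 1120.
Risk in exposed = 164/2632 = 0.062310; risk in unexposed = 406/1526 = 0.266055.
Risk difference = 0.062310 − 0.266055 = -0.203745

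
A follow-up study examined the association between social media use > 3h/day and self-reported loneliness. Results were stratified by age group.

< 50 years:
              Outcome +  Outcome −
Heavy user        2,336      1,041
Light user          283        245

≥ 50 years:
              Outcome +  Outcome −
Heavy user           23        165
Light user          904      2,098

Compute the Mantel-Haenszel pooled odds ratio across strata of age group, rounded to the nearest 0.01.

OR_MH = Σ(aᵢdᵢ/nᵢ) / Σ(bᵢcᵢ/nᵢ), where nᵢ is the stratum total.
Stratum 1 (< 50 years): n = 3905; a·d/n = 2336·245/3905 = 146.5608; b·c/n = 1041·283/3905 = 75.4425
Stratum 2 (≥ 50 years): n = 3190; a·d/n = 23·2098/3190 = 15.1266; b·c/n = 165·904/3190 = 46.7586
OR_MH = (146.5608 + 15.1266) / (75.4425 + 46.7586) = 161.6875 / 122.2011 = 1.32313

1.32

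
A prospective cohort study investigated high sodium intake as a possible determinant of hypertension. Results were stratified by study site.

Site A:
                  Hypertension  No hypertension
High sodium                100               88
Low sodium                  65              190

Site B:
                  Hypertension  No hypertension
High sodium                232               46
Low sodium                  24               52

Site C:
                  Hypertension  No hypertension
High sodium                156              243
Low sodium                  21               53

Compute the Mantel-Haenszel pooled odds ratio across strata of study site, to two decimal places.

3.52

OR_MH = Σ(aᵢdᵢ/nᵢ) / Σ(bᵢcᵢ/nᵢ), where nᵢ is the stratum total.
Stratum 1 (Site A): n = 443; a·d/n = 100·190/443 = 42.8894; b·c/n = 88·65/443 = 12.9120
Stratum 2 (Site B): n = 354; a·d/n = 232·52/354 = 34.0791; b·c/n = 46·24/354 = 3.1186
Stratum 3 (Site C): n = 473; a·d/n = 156·53/473 = 17.4799; b·c/n = 243·21/473 = 10.7886
OR_MH = (42.8894 + 34.0791 + 17.4799) / (12.9120 + 3.1186 + 10.7886) = 94.4484 / 26.8192 = 3.52167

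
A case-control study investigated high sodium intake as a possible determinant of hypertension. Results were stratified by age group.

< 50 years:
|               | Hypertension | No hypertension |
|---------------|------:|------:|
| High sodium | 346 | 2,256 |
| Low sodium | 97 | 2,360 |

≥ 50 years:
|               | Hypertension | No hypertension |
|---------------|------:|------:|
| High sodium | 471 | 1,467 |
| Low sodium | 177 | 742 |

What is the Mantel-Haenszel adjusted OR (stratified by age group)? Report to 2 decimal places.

OR_MH = Σ(aᵢdᵢ/nᵢ) / Σ(bᵢcᵢ/nᵢ), where nᵢ is the stratum total.
Stratum 1 (< 50 years): n = 5059; a·d/n = 346·2360/5059 = 161.4074; b·c/n = 2256·97/5059 = 43.2560
Stratum 2 (≥ 50 years): n = 2857; a·d/n = 471·742/2857 = 122.3248; b·c/n = 1467·177/2857 = 90.8852
OR_MH = (161.4074 + 122.3248) / (43.2560 + 90.8852) = 283.7322 / 134.1412 = 2.11518

2.12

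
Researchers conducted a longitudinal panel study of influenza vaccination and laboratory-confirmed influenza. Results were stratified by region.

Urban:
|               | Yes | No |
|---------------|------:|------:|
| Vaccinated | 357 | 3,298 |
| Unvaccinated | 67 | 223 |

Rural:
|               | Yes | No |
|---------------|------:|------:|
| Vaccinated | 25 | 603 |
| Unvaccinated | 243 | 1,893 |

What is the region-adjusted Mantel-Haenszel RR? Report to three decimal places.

RR_MH = Σ(aᵢ·n₀ᵢ/nᵢ) / Σ(cᵢ·n₁ᵢ/nᵢ), with n₁ᵢ = aᵢ+bᵢ (exposed), n₀ᵢ = cᵢ+dᵢ (unexposed), nᵢ = n₁ᵢ+n₀ᵢ.
Stratum 1 (Urban): n₁ = 3655, n₀ = 290, n = 3945; a·n₀/n = 357·290/3945 = 26.2433; c·n₁/n = 67·3655/3945 = 62.0748
Stratum 2 (Rural): n₁ = 628, n₀ = 2136, n = 2764; a·n₀/n = 25·2136/2764 = 19.3198; c·n₁/n = 243·628/2764 = 55.2113
RR_MH = (26.2433 + 19.3198) / (62.0748 + 55.2113) = 45.5632 / 117.2861 = 0.38848

0.388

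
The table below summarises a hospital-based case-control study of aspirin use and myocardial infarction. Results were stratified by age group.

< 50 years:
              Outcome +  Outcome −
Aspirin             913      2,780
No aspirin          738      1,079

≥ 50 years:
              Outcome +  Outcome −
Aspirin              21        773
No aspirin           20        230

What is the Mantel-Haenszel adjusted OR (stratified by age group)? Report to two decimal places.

OR_MH = Σ(aᵢdᵢ/nᵢ) / Σ(bᵢcᵢ/nᵢ), where nᵢ is the stratum total.
Stratum 1 (< 50 years): n = 5510; a·d/n = 913·1079/5510 = 178.7889; b·c/n = 2780·738/5510 = 372.3485
Stratum 2 (≥ 50 years): n = 1044; a·d/n = 21·230/1044 = 4.6264; b·c/n = 773·20/1044 = 14.8084
OR_MH = (178.7889 + 4.6264) / (372.3485 + 14.8084) = 183.4154 / 387.1569 = 0.47375

0.47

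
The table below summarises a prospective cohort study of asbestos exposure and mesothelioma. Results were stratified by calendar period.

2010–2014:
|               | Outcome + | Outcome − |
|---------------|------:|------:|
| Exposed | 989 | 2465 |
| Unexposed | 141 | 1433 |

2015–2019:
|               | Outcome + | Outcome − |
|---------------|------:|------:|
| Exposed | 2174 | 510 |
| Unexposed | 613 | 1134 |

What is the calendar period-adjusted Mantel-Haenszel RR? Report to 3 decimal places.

2.492

RR_MH = Σ(aᵢ·n₀ᵢ/nᵢ) / Σ(cᵢ·n₁ᵢ/nᵢ), with n₁ᵢ = aᵢ+bᵢ (exposed), n₀ᵢ = cᵢ+dᵢ (unexposed), nᵢ = n₁ᵢ+n₀ᵢ.
Stratum 1 (2010–2014): n₁ = 3454, n₀ = 1574, n = 5028; a·n₀/n = 989·1574/5028 = 309.6034; c·n₁/n = 141·3454/5028 = 96.8604
Stratum 2 (2015–2019): n₁ = 2684, n₀ = 1747, n = 4431; a·n₀/n = 2174·1747/4431 = 857.1379; c·n₁/n = 613·2684/4431 = 371.3139
RR_MH = (309.6034 + 857.1379) / (96.8604 + 371.3139) = 1166.7413 / 468.1743 = 2.49211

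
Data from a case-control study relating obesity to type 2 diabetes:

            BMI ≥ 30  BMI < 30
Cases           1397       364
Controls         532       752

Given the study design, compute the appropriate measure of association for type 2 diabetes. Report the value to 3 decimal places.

Reading the table with exposure as columns: a = 1397 (BMI ≥ 30, case), b = 532 (BMI ≥ 30, non-case), c = 364 (BMI < 30, case), d = 752.
This is a case-control study: participants were sampled on outcome status, so risks in the source population cannot be estimated directly — relative risk is not valid here. The odds ratio is the appropriate measure.
OR = (a·d)/(b·c) = (1397 × 752) / (532 × 364) = 1050544 / 193648 = 5.42502

5.425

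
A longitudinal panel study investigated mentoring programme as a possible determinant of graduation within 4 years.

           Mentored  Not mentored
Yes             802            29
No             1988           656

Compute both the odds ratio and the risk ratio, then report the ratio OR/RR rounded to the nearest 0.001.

Reading the table with exposure as columns: a = 802 (Mentored, case), b = 1988 (Mentored, non-case), c = 29 (Not mentored, case), d = 656.
OR = (802·656)/(1988·29) = 526112/57652 = 9.12565
Risk in exposed = 802/2790 = 0.28746; risk in unexposed = 29/685 = 0.04234; RR = 6.78989
OR/RR = 9.12565 / 6.78989 = 1.34401
The outcome is not rare, so the OR lies further from 1 than the RR.

1.344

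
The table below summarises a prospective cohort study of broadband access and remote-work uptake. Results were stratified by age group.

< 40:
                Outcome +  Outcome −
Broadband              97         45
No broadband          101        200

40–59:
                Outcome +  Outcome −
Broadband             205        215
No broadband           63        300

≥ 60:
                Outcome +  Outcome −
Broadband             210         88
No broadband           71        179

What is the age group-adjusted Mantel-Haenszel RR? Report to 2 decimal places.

RR_MH = Σ(aᵢ·n₀ᵢ/nᵢ) / Σ(cᵢ·n₁ᵢ/nᵢ), with n₁ᵢ = aᵢ+bᵢ (exposed), n₀ᵢ = cᵢ+dᵢ (unexposed), nᵢ = n₁ᵢ+n₀ᵢ.
Stratum 1 (< 40): n₁ = 142, n₀ = 301, n = 443; a·n₀/n = 97·301/443 = 65.9074; c·n₁/n = 101·142/443 = 32.3747
Stratum 2 (40–59): n₁ = 420, n₀ = 363, n = 783; a·n₀/n = 205·363/783 = 95.0383; c·n₁/n = 63·420/783 = 33.7931
Stratum 3 (≥ 60): n₁ = 298, n₀ = 250, n = 548; a·n₀/n = 210·250/548 = 95.8029; c·n₁/n = 71·298/548 = 38.6095
RR_MH = (65.9074 + 95.0383 + 95.8029) / (32.3747 + 33.7931 + 38.6095) = 256.7487 / 104.7773 = 2.45042

2.45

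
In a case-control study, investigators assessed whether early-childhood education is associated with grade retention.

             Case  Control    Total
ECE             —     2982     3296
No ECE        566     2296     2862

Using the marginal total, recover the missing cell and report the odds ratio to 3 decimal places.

0.427

The missing cell is in the exposed row: 3296 − 2982 = 314.
So a = 314, b = 2982, c = 566, d = 2296.
OR = (a·d)/(b·c) = (314 × 2296) / (2982 × 566) = 720944 / 1687812 = 0.42715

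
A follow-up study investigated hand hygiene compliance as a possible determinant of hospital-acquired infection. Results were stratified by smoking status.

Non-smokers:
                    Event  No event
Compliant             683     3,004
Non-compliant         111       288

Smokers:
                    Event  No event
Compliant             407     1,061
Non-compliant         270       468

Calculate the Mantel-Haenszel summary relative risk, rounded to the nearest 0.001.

0.725

RR_MH = Σ(aᵢ·n₀ᵢ/nᵢ) / Σ(cᵢ·n₁ᵢ/nᵢ), with n₁ᵢ = aᵢ+bᵢ (exposed), n₀ᵢ = cᵢ+dᵢ (unexposed), nᵢ = n₁ᵢ+n₀ᵢ.
Stratum 1 (Non-smokers): n₁ = 3687, n₀ = 399, n = 4086; a·n₀/n = 683·399/4086 = 66.6953; c·n₁/n = 111·3687/4086 = 100.1608
Stratum 2 (Smokers): n₁ = 1468, n₀ = 738, n = 2206; a·n₀/n = 407·738/2206 = 136.1587; c·n₁/n = 270·1468/2206 = 179.6736
RR_MH = (66.6953 + 136.1587) / (100.1608 + 179.6736) = 202.8540 / 279.8344 = 0.72491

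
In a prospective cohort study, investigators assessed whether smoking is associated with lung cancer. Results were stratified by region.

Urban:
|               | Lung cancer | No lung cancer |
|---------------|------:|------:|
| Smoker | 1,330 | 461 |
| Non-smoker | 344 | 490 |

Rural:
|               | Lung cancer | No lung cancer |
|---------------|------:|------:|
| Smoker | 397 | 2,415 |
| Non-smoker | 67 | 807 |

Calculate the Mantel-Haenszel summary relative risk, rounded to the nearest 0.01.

RR_MH = Σ(aᵢ·n₀ᵢ/nᵢ) / Σ(cᵢ·n₁ᵢ/nᵢ), with n₁ᵢ = aᵢ+bᵢ (exposed), n₀ᵢ = cᵢ+dᵢ (unexposed), nᵢ = n₁ᵢ+n₀ᵢ.
Stratum 1 (Urban): n₁ = 1791, n₀ = 834, n = 2625; a·n₀/n = 1330·834/2625 = 422.5600; c·n₁/n = 344·1791/2625 = 234.7063
Stratum 2 (Rural): n₁ = 2812, n₀ = 874, n = 3686; a·n₀/n = 397·874/3686 = 94.1340; c·n₁/n = 67·2812/3686 = 51.1134
RR_MH = (422.5600 + 94.1340) / (234.7063 + 51.1134) = 516.6940 / 285.8197 = 1.80776

1.81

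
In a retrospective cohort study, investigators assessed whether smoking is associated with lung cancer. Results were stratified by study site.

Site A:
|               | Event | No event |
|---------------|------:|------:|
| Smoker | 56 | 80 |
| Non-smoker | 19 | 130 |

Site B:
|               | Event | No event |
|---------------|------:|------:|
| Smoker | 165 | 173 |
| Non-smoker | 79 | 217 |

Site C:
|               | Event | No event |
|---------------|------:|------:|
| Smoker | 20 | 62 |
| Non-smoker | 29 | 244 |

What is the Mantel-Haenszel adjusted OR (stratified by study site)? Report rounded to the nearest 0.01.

OR_MH = Σ(aᵢdᵢ/nᵢ) / Σ(bᵢcᵢ/nᵢ), where nᵢ is the stratum total.
Stratum 1 (Site A): n = 285; a·d/n = 56·130/285 = 25.5439; b·c/n = 80·19/285 = 5.3333
Stratum 2 (Site B): n = 634; a·d/n = 165·217/634 = 56.4748; b·c/n = 173·79/634 = 21.5568
Stratum 3 (Site C): n = 355; a·d/n = 20·244/355 = 13.7465; b·c/n = 62·29/355 = 5.0648
OR_MH = (25.5439 + 56.4748 + 13.7465) / (5.3333 + 21.5568 + 5.0648) = 95.7651 / 31.9549 = 2.99688

3.00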